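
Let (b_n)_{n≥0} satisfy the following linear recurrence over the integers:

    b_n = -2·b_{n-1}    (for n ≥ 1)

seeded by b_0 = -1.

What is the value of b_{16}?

b_1 = -2·-1 = 2
b_2 = -2·2 = -4
b_3 = -2·-4 = 8
b_4 = -2·8 = -16
b_5 = -2·-16 = 32
b_6 = -2·32 = -64
b_7 = -2·-64 = 128
b_8 = -2·128 = -256
b_9 = -2·-256 = 512
b_10 = -2·512 = -1024
b_11 = -2·-1024 = 2048
b_12 = -2·2048 = -4096
b_13 = -2·-4096 = 8192
b_14 = -2·8192 = -16384
b_15 = -2·-16384 = 32768
b_16 = -2·32768 = -65536

-65536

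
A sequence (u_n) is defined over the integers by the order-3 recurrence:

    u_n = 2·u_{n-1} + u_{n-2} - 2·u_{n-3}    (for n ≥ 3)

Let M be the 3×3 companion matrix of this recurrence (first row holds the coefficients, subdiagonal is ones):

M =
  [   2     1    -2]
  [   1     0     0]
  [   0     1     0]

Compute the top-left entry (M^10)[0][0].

(M^10)[0][0] is the top entry after applying M 10 times to the unit state (1, 0, 0). Equivalently it is h_{12} for the auxiliary sequence (h_n) obeying the same recurrence with h_2 = 1 and h_i = 0 for 0 ≤ i < 2:
h_3 = 2·1 + 1·0 + -2·0 = 2
h_4 = 2·2 + 1·1 + -2·0 = 5
h_5 = 2·5 + 1·2 + -2·1 = 10
h_6 = 2·10 + 1·5 + -2·2 = 21
h_7 = 2·21 + 1·10 + -2·5 = 42
h_8 = 2·42 + 1·21 + -2·10 = 85
h_9 = 2·85 + 1·42 + -2·21 = 170
h_10 = 2·170 + 1·85 + -2·42 = 341
h_11 = 2·341 + 1·170 + -2·85 = 682
h_12 = 2·682 + 1·341 + -2·170 = 1365

1365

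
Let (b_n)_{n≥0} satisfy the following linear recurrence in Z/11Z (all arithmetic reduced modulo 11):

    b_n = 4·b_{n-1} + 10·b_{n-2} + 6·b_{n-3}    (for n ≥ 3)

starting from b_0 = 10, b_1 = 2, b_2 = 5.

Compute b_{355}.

b_3 = 4·5 + 10·2 + 6·10 = 1
b_4 = 4·1 + 10·5 + 6·2 = 0
b_5 = 4·0 + 10·1 + 6·5 = 7
b_6 = 4·7 + 10·0 + 6·1 = 1
b_7 = 4·1 + 10·7 + 6·0 = 8
b_8 = 4·8 + 10·1 + 6·7 = 7
Continuing the recurrence:
  b_9 = 4;  b_10 = 2;  b_11 = 2;  b_12 = 8;  b_13 = 9;  b_14 = 7
  b_15 = 1;  b_16 = 7;  b_17 = 3;  b_18 = 0;  b_19 = 6;  b_20 = 9
  b_21 = 8;  b_22 = 4;  b_23 = 7;  b_24 = 6;  b_25 = 8;  b_26 = 2
  b_27 = 3;  b_28 = 3;  b_29 = 10;  b_30 = 0;  b_31 = 8;  b_32 = 4
  b_33 = 8;  b_34 = 10;  b_35 = 1;  b_36 = 9;  b_37 = 7;  b_38 = 3
  b_39 = 4;  b_40 = 0;  b_41 = 3;  b_42 = 3;  b_43 = 9;  b_44 = 7
  b_45 = 4;  b_46 = 8;  b_47 = 4;  b_48 = 10;  b_49 = 7;  b_50 = 9
  b_51 = 1;  b_52 = 4;  b_53 = 3;  b_54 = 3;  b_55 = 0;  b_56 = 4
  b_57 = 1;  b_58 = 0;  b_59 = 1;  b_60 = 10;  b_61 = 6;  b_62 = 9
  b_63 = 2;  b_64 = 2;  b_65 = 5;  b_66 = 8;  b_67 = 6;  b_68 = 2
  b_69 = 6;  b_70 = 3;  b_71 = 7;  b_72 = 6;  b_73 = 2;  b_74 = 0
  b_75 = 1;  b_76 = 5;  b_77 = 8;  b_78 = 0;  b_79 = 0;  b_80 = 4
  b_81 = 5;  b_82 = 5;  b_83 = 6;  b_84 = 5;  b_85 = 0;  b_86 = 9
  b_87 = 0;  b_88 = 2;  b_89 = 7;  b_90 = 4;  b_91 = 10;  b_92 = 1
  b_93 = 7;  b_94 = 10;  b_95 = 6;  b_96 = 1;  b_97 = 3;  b_98 = 3
  b_99 = 4;  b_100 = 9;  b_101 = 6;  b_102 = 6;  b_103 = 6;  b_104 = 10
  b_105 = 4;  b_106 = 9;  b_107 = 4;  b_108 = 9;  b_109 = 9;  b_110 = 7
  b_111 = 7;  b_112 = 9;  b_113 = 5;  b_114 = 9;  b_115 = 8;  b_116 = 9
  b_117 = 5;  b_118 = 4;  b_119 = 10;  b_120 = 0;  b_121 = 3;  b_122 = 6
  b_123 = 10;  b_124 = 8;  b_125 = 3;  b_126 = 9;  b_127 = 4;  b_128 = 3
  b_129 = 7;  b_130 = 5;  b_131 = 9;  b_132 = 7;  b_133 = 5;  b_134 = 1
  b_135 = 8;  b_136 = 6;  b_137 = 0;  b_138 = 9;  b_139 = 6;  b_140 = 4
  b_141 = 9;  b_142 = 2;  b_143 = 1;  b_144 = 1;  b_145 = 4;  b_146 = 10
  b_147 = 9;  b_148 = 6;  b_149 = 9;  b_150 = 7;  b_151 = 0;  b_152 = 3
  b_153 = 10;  b_154 = 4;  b_155 = 2;  b_156 = 9;  b_157 = 3;  b_158 = 4
  b_159 = 1;  b_160 = 7;  b_161 = 7;  b_162 = 5;  b_163 = 0;  b_164 = 4
  b_165 = 2;  b_166 = 4;  b_167 = 5;  b_168 = 6;  b_169 = 10;  b_170 = 9
  b_171 = 7;  b_172 = 2;  b_173 = 0;  b_174 = 7;  b_175 = 7;  b_176 = 10
  b_177 = 9;  b_178 = 2;  b_179 = 4;  b_180 = 2;  b_181 = 5;  b_182 = 9
  b_183 = 10;  b_184 = 6;  b_185 = 2;  b_186 = 7;  b_187 = 7;  b_188 = 0
  b_189 = 2;  b_190 = 6;  b_191 = 0;  b_192 = 6;  b_193 = 5;  b_194 = 3
  b_195 = 10;  b_196 = 1;  b_197 = 1;  b_198 = 8;  b_199 = 4;  b_200 = 3
  b_201 = 1;  b_202 = 3;  b_203 = 7;  b_204 = 9;  b_205 = 3;  b_206 = 1
  b_207 = 0;  b_208 = 6;  b_209 = 8;  b_210 = 4;  b_211 = 0;  b_212 = 0
  b_213 = 2;  b_214 = 8;  b_215 = 8;  b_216 = 3;  b_217 = 8;  b_218 = 0
  b_219 = 10;  b_220 = 0;  b_221 = 1;  b_222 = 9;  b_223 = 2;  b_224 = 5
  b_225 = 6;  b_226 = 9;  b_227 = 5;  b_228 = 3;  b_229 = 6;  b_230 = 7
  b_231 = 7;  b_232 = 2;  b_233 = 10;  b_234 = 3;  b_235 = 3;  b_236 = 3
  b_237 = 5;  b_238 = 2;  b_239 = 10;  b_240 = 2;  b_241 = 10;  b_242 = 10
  b_243 = 9;  b_244 = 9;  b_245 = 10;  b_246 = 8;  b_247 = 10;  b_248 = 4
  b_249 = 10;  b_250 = 8;  b_251 = 2;  b_252 = 5;  b_253 = 0;  b_254 = 7
  b_255 = 3;  b_256 = 5;  b_257 = 4;  b_258 = 7;  b_259 = 10;  b_260 = 2
  b_261 = 7;  b_262 = 9;  b_263 = 8;  b_264 = 10;  b_265 = 9;  b_266 = 8
  b_267 = 6;  b_268 = 4;  b_269 = 3;  b_270 = 0;  b_271 = 10;  b_272 = 3
  b_273 = 2;  b_274 = 10;  b_275 = 1;  b_276 = 6;  b_277 = 6;  b_278 = 2
  b_279 = 5;  b_280 = 10;  b_281 = 3;  b_282 = 10;  b_283 = 9;  b_284 = 0
  b_285 = 7;  b_286 = 5;  b_287 = 2;  b_288 = 1;  b_289 = 10;  b_290 = 7
  b_291 = 2;  b_292 = 6;  b_293 = 9;  b_294 = 9;  b_295 = 8;  b_296 = 0
  b_297 = 2;  b_298 = 1;  b_299 = 2;  b_300 = 8;  b_301 = 3;  b_302 = 5
  b_303 = 10;  b_304 = 9;  b_305 = 1;  b_306 = 0;  b_307 = 9;  b_308 = 9
  b_309 = 5;  b_310 = 10;  b_311 = 1;  b_312 = 2;  b_313 = 1;  b_314 = 8
  b_315 = 10;  b_316 = 5;  b_317 = 3;  b_318 = 1;  b_319 = 9;  b_320 = 9
  b_321 = 0;  b_322 = 1;  b_323 = 3;  b_324 = 0;  b_325 = 3;  b_326 = 8
  b_327 = 7;  b_328 = 5;  b_329 = 6;  b_330 = 6;  b_331 = 4;  b_332 = 2
  b_333 = 7;  b_334 = 6;  b_335 = 7;  b_336 = 9;  b_337 = 10;  b_338 = 7
  b_339 = 6;  b_340 = 0;  b_341 = 3;  b_342 = 4;  b_343 = 2;  b_344 = 0
  b_345 = 0;  b_346 = 1;  b_347 = 4;  b_348 = 4;  b_349 = 7;  b_350 = 4
  b_351 = 0;  b_352 = 5;  b_353 = 0
b_354 = 4·0 + 10·5 + 6·0 = 6
b_355 = 4·6 + 10·0 + 6·5 = 10

10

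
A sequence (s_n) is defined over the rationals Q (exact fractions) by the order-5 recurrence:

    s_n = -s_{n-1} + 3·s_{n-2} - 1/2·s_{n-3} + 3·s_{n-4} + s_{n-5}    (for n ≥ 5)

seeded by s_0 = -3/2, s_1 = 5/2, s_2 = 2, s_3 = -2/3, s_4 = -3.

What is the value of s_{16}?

-3901085/48

s_5 = -1·-3 + 3·-2/3 + -1/2·2 + 3·5/2 + 1·-3/2 = 6
s_6 = -1·6 + 3·-3 + -1/2·-2/3 + 3·2 + 1·5/2 = -37/6
s_7 = -1·-37/6 + 3·6 + -1/2·-3 + 3·-2/3 + 1·2 = 77/3
s_8 = -1·77/3 + 3·-37/6 + -1/2·6 + 3·-3 + 1·-2/3 = -341/6
s_9 = -1·-341/6 + 3·77/3 + -1/2·-37/6 + 3·6 + 1·-3 = 1823/12
s_10 = -1·1823/12 + 3·-341/6 + -1/2·77/3 + 3·-37/6 + 1·6 = -1391/4
s_11 = -1·-1391/4 + 3·1823/12 + -1/2·-341/6 + 3·77/3 + 1·-37/6 = 3611/4
s_12 = -1·3611/4 + 3·-1391/4 + -1/2·1823/12 + 3·-341/6 + 1·77/3 = -52003/24
s_13 = -1·-52003/24 + 3·3611/4 + -1/2·-1391/4 + 3·1823/12 + 1·-341/6 = 32687/6
s_14 = -1·32687/6 + 3·-52003/24 + -1/2·3611/4 + 3·-1391/4 + 1·1823/12 = -159491/12
s_15 = -1·-159491/12 + 3·32687/6 + -1/2·-52003/24 + 3·3611/4 + 1·-1391/4 = 529253/16
s_16 = -1·529253/16 + 3·-159491/12 + -1/2·32687/6 + 3·-52003/24 + 1·3611/4 = -3901085/48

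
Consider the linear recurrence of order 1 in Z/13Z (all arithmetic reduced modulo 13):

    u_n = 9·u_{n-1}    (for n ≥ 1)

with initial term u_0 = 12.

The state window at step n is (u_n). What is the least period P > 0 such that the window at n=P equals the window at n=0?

n=0: window = (12)
n=1: window = (4)
n=2: window = (10)
n=3: window = (12)
window at n=3 equals window at n=0 → period = 3

3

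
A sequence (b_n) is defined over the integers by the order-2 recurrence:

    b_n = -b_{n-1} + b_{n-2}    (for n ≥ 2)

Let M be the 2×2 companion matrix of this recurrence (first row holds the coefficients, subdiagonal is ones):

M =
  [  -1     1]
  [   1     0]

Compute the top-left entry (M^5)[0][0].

(M^5)[0][0] is the top entry after applying M 5 times to the unit state (1, 0). Equivalently it is h_{6} for the auxiliary sequence (h_n) obeying the same recurrence with h_1 = 1 and h_i = 0 for 0 ≤ i < 1:
h_2 = -1·1 + 1·0 = -1
h_3 = -1·-1 + 1·1 = 2
h_4 = -1·2 + 1·-1 = -3
h_5 = -1·-3 + 1·2 = 5
h_6 = -1·5 + 1·-3 = -8

-8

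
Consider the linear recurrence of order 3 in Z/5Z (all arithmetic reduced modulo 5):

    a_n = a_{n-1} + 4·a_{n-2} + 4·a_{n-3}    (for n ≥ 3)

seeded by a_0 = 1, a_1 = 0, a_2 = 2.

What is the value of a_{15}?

a_3 = 1·2 + 4·0 + 4·1 = 1
a_4 = 1·1 + 4·2 + 4·0 = 4
a_5 = 1·4 + 4·1 + 4·2 = 1
a_6 = 1·1 + 4·4 + 4·1 = 1
a_7 = 1·1 + 4·1 + 4·4 = 1
a_8 = 1·1 + 4·1 + 4·1 = 4
a_9 = 1·4 + 4·1 + 4·1 = 2
a_10 = 1·2 + 4·4 + 4·1 = 2
a_11 = 1·2 + 4·2 + 4·4 = 1
a_12 = 1·1 + 4·2 + 4·2 = 2
a_13 = 1·2 + 4·1 + 4·2 = 4
a_14 = 1·4 + 4·2 + 4·1 = 1
a_15 = 1·1 + 4·4 + 4·2 = 0

0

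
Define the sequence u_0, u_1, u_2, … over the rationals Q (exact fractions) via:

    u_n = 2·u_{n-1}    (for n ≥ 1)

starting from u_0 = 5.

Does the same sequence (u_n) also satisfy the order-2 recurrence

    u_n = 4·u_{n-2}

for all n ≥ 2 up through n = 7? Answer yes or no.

Terms u_0..u_7: 5, 10, 20, 40, 80, 160, 320, 640
n=2: candidate gives 20, actual u_2 = 20 ✓
n=3: candidate gives 40, actual u_3 = 40 ✓
n=4: candidate gives 80, actual u_4 = 80 ✓
n=5: candidate gives 160, actual u_5 = 160 ✓
n=6: candidate gives 320, actual u_6 = 320 ✓
n=7: candidate gives 640, actual u_7 = 640 ✓

yes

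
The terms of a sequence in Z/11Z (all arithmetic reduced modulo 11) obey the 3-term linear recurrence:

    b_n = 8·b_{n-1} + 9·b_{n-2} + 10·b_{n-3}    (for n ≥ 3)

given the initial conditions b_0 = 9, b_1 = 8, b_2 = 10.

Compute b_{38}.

3

b_3 = 8·10 + 9·8 + 10·9 = 0
b_4 = 8·0 + 9·10 + 10·8 = 5
b_5 = 8·5 + 9·0 + 10·10 = 8
b_6 = 8·8 + 9·5 + 10·0 = 10
b_7 = 8·10 + 9·8 + 10·5 = 4
b_8 = 8·4 + 9·10 + 10·8 = 4
b_9 = 8·4 + 9·4 + 10·10 = 3
b_10 = 8·3 + 9·4 + 10·4 = 1
b_11 = 8·1 + 9·3 + 10·4 = 9
b_12 = 8·9 + 9·1 + 10·3 = 1
b_13 = 8·1 + 9·9 + 10·1 = 0
b_14 = 8·0 + 9·1 + 10·9 = 0
b_15 = 8·0 + 9·0 + 10·1 = 10
b_16 = 8·10 + 9·0 + 10·0 = 3
b_17 = 8·3 + 9·10 + 10·0 = 4
b_18 = 8·4 + 9·3 + 10·10 = 5
b_19 = 8·5 + 9·4 + 10·3 = 7
b_20 = 8·7 + 9·5 + 10·4 = 9
b_21 = 8·9 + 9·7 + 10·5 = 9
b_22 = 8·9 + 9·9 + 10·7 = 3
b_23 = 8·3 + 9·9 + 10·9 = 8
b_24 = 8·8 + 9·3 + 10·9 = 5
b_25 = 8·5 + 9·8 + 10·3 = 10
b_26 = 8·10 + 9·5 + 10·8 = 7
b_27 = 8·7 + 9·10 + 10·5 = 9
b_28 = 8·9 + 9·7 + 10·10 = 4
b_29 = 8·4 + 9·9 + 10·7 = 7
b_30 = 8·7 + 9·4 + 10·9 = 6
b_31 = 8·6 + 9·7 + 10·4 = 8
b_32 = 8·8 + 9·6 + 10·7 = 1
b_33 = 8·1 + 9·8 + 10·6 = 8
b_34 = 8·8 + 9·1 + 10·8 = 10
b_35 = 8·10 + 9·8 + 10·1 = 8
b_36 = 8·8 + 9·10 + 10·8 = 3
b_37 = 8·3 + 9·8 + 10·10 = 9
b_38 = 8·9 + 9·3 + 10·8 = 3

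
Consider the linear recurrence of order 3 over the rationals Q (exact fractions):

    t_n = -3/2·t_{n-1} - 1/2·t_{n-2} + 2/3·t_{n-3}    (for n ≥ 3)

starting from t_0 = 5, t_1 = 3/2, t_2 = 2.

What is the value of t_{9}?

9709/6912

t_3 = -3/2·2 + -1/2·3/2 + 2/3·5 = -5/12
t_4 = -3/2·-5/12 + -1/2·2 + 2/3·3/2 = 5/8
t_5 = -3/2·5/8 + -1/2·-5/12 + 2/3·2 = 29/48
t_6 = -3/2·29/48 + -1/2·5/8 + 2/3·-5/12 = -431/288
t_7 = -3/2·-431/288 + -1/2·29/48 + 2/3·5/8 = 151/64
t_8 = -3/2·151/64 + -1/2·-431/288 + 2/3·29/48 = -917/384
t_9 = -3/2·-917/384 + -1/2·151/64 + 2/3·-431/288 = 9709/6912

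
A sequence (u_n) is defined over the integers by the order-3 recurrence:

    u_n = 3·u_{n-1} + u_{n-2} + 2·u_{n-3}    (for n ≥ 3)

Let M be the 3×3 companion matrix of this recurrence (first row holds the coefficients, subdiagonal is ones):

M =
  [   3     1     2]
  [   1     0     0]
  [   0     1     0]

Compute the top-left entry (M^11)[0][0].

713130

(M^11)[0][0] is the top entry after applying M 11 times to the unit state (1, 0, 0). Equivalently it is h_{13} for the auxiliary sequence (h_n) obeying the same recurrence with h_2 = 1 and h_i = 0 for 0 ≤ i < 2:
h_3 = 3·1 + 1·0 + 2·0 = 3
h_4 = 3·3 + 1·1 + 2·0 = 10
h_5 = 3·10 + 1·3 + 2·1 = 35
h_6 = 3·35 + 1·10 + 2·3 = 121
h_7 = 3·121 + 1·35 + 2·10 = 418
h_8 = 3·418 + 1·121 + 2·35 = 1445
h_9 = 3·1445 + 1·418 + 2·121 = 4995
h_10 = 3·4995 + 1·1445 + 2·418 = 17266
h_11 = 3·17266 + 1·4995 + 2·1445 = 59683
h_12 = 3·59683 + 1·17266 + 2·4995 = 206305
h_13 = 3·206305 + 1·59683 + 2·17266 = 713130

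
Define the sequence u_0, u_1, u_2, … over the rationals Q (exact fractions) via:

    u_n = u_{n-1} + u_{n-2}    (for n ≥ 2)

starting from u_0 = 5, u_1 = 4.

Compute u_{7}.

u_2 = 1·4 + 1·5 = 9
u_3 = 1·9 + 1·4 = 13
u_4 = 1·13 + 1·9 = 22
u_5 = 1·22 + 1·13 = 35
u_6 = 1·35 + 1·22 = 57
u_7 = 1·57 + 1·35 = 92

92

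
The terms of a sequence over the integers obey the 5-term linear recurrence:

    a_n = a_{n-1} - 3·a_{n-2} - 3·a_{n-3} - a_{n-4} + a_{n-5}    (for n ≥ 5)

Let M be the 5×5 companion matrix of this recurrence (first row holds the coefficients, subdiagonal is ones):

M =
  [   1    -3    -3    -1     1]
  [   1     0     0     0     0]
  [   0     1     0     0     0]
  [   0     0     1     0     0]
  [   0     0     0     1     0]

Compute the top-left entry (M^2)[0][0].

-2

(M^2)[0][0] is the top entry after applying M 2 times to the unit state (1, 0, 0, 0, 0). Equivalently it is h_{6} for the auxiliary sequence (h_n) obeying the same recurrence with h_4 = 1 and h_i = 0 for 0 ≤ i < 4:
h_5 = 1·1 + -3·0 + -3·0 + -1·0 + 1·0 = 1
h_6 = 1·1 + -3·1 + -3·0 + -1·0 + 1·0 = -2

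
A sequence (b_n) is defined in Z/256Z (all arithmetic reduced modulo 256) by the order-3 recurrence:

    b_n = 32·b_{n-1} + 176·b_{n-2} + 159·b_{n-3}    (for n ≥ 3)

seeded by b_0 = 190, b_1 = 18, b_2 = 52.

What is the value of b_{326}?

180

b_3 = 32·52 + 176·18 + 159·190 = 226
b_4 = 32·226 + 176·52 + 159·18 = 46
b_5 = 32·46 + 176·226 + 159·52 = 108
b_6 = 32·108 + 176·46 + 159·226 = 126
b_7 = 32·126 + 176·108 + 159·46 = 146
b_8 = 32·146 + 176·126 + 159·108 = 244
b_9 = 32·244 + 176·146 + 159·126 = 34
b_10 = 32·34 + 176·244 + 159·146 = 174
b_11 = 32·174 + 176·34 + 159·244 = 172
b_12 = 32·172 + 176·174 + 159·34 = 62
b_13 = 32·62 + 176·172 + 159·174 = 18
b_14 = 32·18 + 176·62 + 159·172 = 180
b_15 = 32·180 + 176·18 + 159·62 = 98
b_16 = 32·98 + 176·180 + 159·18 = 46
b_17 = 32·46 + 176·98 + 159·180 = 236
b_18 = 32·236 + 176·46 + 159·98 = 254
b_19 = 32·254 + 176·236 + 159·46 = 146
b_20 = 32·146 + 176·254 + 159·236 = 116
b_21 = 32·116 + 176·146 + 159·254 = 162
b_22 = 32·162 + 176·116 + 159·146 = 174
b_23 = 32·174 + 176·162 + 159·116 = 44
b_24 = 32·44 + 176·174 + 159·162 = 190
b_25 = 32·190 + 176·44 + 159·174 = 18
b_26 = 32·18 + 176·190 + 159·44 = 52
(b_24, b_25, b_26) = (190, 18, 52) = (b_0, b_1, b_2), so the sequence has period 24.
326 ≡ 14 (mod 24), hence b_326 = b_14 = 180.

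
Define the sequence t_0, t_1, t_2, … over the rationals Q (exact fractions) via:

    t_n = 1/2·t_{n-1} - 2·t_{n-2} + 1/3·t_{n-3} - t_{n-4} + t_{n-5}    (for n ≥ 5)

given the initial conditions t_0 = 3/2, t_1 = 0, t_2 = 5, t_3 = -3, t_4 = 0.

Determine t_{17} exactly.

-386008697/1990656

t_5 = 1/2·0 + -2·-3 + 1/3·5 + -1·0 + 1·3/2 = 55/6
t_6 = 1/2·55/6 + -2·0 + 1/3·-3 + -1·5 + 1·0 = -17/12
t_7 = 1/2·-17/12 + -2·55/6 + 1/3·0 + -1·-3 + 1·5 = -265/24
t_8 = 1/2·-265/24 + -2·-17/12 + 1/3·55/6 + -1·0 + 1·-3 = -379/144
t_9 = 1/2·-379/144 + -2·-265/24 + 1/3·-17/12 + -1·55/6 + 1·0 = 3205/288
t_10 = 1/2·3205/288 + -2·-379/144 + 1/3·-265/24 + -1·-17/12 + 1·55/6 = 10213/576
t_11 = 1/2·10213/576 + -2·3205/288 + 1/3·-379/144 + -1·-265/24 + 1·-17/12 = -16049/3456
t_12 = 1/2·-16049/3456 + -2·10213/576 + 1/3·3205/288 + -1·-379/144 + 1·-265/24 = -97883/2304
t_13 = 1/2·-97883/2304 + -2·-16049/3456 + 1/3·10213/576 + -1·3205/288 + 1·-379/144 = -91259/4608
t_14 = 1/2·-91259/4608 + -2·-97883/2304 + 1/3·-16049/3456 + -1·10213/576 + 1·3205/288 = 5550221/82944
t_15 = 1/2·5550221/82944 + -2·-91259/4608 + 1/3·-97883/2304 + -1·-16049/3456 + 1·10213/576 = 13483373/165888
t_16 = 1/2·13483373/165888 + -2·5550221/82944 + 1/3·-91259/4608 + -1·-97883/2304 + 1·-16049/3456 = -20554163/331776
t_17 = 1/2·-20554163/331776 + -2·13483373/165888 + 1/3·5550221/82944 + -1·-91259/4608 + 1·-97883/2304 = -386008697/1990656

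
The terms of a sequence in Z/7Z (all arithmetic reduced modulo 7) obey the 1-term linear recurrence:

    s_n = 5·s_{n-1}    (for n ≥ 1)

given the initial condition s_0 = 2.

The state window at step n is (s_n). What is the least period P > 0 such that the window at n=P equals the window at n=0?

6

n=0: window = (2)
n=1: window = (3)
n=2: window = (1)
n=3: window = (5)
n=4: window = (4)
n=5: window = (6)
n=6: window = (2)
window at n=6 equals window at n=0 → period = 6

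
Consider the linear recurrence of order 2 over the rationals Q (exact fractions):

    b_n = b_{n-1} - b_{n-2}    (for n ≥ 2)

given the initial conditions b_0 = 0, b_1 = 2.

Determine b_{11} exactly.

b_2 = 1·2 + -1·0 = 2
b_3 = 1·2 + -1·2 = 0
b_4 = 1·0 + -1·2 = -2
b_5 = 1·-2 + -1·0 = -2
b_6 = 1·-2 + -1·-2 = 0
b_7 = 1·0 + -1·-2 = 2
b_8 = 1·2 + -1·0 = 2
b_9 = 1·2 + -1·2 = 0
b_10 = 1·0 + -1·2 = -2
b_11 = 1·-2 + -1·0 = -2

-2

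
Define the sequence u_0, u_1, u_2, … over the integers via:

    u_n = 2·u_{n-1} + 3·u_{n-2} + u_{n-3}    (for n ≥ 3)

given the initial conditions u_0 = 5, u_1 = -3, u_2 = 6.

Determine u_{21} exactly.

6052604413

u_3 = 2·6 + 3·-3 + 1·5 = 8
u_4 = 2·8 + 3·6 + 1·-3 = 31
u_5 = 2·31 + 3·8 + 1·6 = 92
u_6 = 2·92 + 3·31 + 1·8 = 285
u_7 = 2·285 + 3·92 + 1·31 = 877
u_8 = 2·877 + 3·285 + 1·92 = 2701
u_9 = 2·2701 + 3·877 + 1·285 = 8318
u_10 = 2·8318 + 3·2701 + 1·877 = 25616
u_11 = 2·25616 + 3·8318 + 1·2701 = 78887
u_12 = 2·78887 + 3·25616 + 1·8318 = 242940
u_13 = 2·242940 + 3·78887 + 1·25616 = 748157
u_14 = 2·748157 + 3·242940 + 1·78887 = 2304021
u_15 = 2·2304021 + 3·748157 + 1·242940 = 7095453
u_16 = 2·7095453 + 3·2304021 + 1·748157 = 21851126
u_17 = 2·21851126 + 3·7095453 + 1·2304021 = 67292632
u_18 = 2·67292632 + 3·21851126 + 1·7095453 = 207234095
u_19 = 2·207234095 + 3·67292632 + 1·21851126 = 638197212
u_20 = 2·638197212 + 3·207234095 + 1·67292632 = 1965389341
u_21 = 2·1965389341 + 3·638197212 + 1·207234095 = 6052604413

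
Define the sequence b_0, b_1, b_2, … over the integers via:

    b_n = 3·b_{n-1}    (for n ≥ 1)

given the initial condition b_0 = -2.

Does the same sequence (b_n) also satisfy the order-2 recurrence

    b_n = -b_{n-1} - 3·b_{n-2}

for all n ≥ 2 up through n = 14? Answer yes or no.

no

Terms b_0..b_14: -2, -6, -18, -54, -162, -486, -1458, -4374, -13122, -39366, -118098, -354294, -1062882, -3188646, -9565938
n=2: candidate gives 12, actual b_2 = -18 ✗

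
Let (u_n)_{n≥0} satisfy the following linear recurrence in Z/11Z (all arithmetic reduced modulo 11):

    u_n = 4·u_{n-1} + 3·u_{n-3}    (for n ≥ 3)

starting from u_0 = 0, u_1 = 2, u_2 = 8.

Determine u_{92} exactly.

u_3 = 4·8 + 0·2 + 3·0 = 10
u_4 = 4·10 + 0·8 + 3·2 = 2
u_5 = 4·2 + 0·10 + 3·8 = 10
u_6 = 4·10 + 0·2 + 3·10 = 4
u_7 = 4·4 + 0·10 + 3·2 = 0
u_8 = 4·0 + 0·4 + 3·10 = 8
u_9 = 4·8 + 0·0 + 3·4 = 0
u_10 = 4·0 + 0·8 + 3·0 = 0
u_11 = 4·0 + 0·0 + 3·8 = 2
u_12 = 4·2 + 0·0 + 3·0 = 8
(u_10, u_11, u_12) = (0, 2, 8) = (u_0, u_1, u_2), so the sequence has period 10.
92 ≡ 2 (mod 10), hence u_92 = u_2 = 8.

8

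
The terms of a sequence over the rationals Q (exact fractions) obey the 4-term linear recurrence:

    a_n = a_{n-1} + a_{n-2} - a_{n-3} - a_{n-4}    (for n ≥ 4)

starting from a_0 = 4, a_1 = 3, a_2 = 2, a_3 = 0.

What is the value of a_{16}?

155

a_4 = 1·0 + 1·2 + -1·3 + -1·4 = -5
a_5 = 1·-5 + 1·0 + -1·2 + -1·3 = -10
a_6 = 1·-10 + 1·-5 + -1·0 + -1·2 = -17
a_7 = 1·-17 + 1·-10 + -1·-5 + -1·0 = -22
a_8 = 1·-22 + 1·-17 + -1·-10 + -1·-5 = -24
a_9 = 1·-24 + 1·-22 + -1·-17 + -1·-10 = -19
a_10 = 1·-19 + 1·-24 + -1·-22 + -1·-17 = -4
a_11 = 1·-4 + 1·-19 + -1·-24 + -1·-22 = 23
a_12 = 1·23 + 1·-4 + -1·-19 + -1·-24 = 62
a_13 = 1·62 + 1·23 + -1·-4 + -1·-19 = 108
a_14 = 1·108 + 1·62 + -1·23 + -1·-4 = 151
a_15 = 1·151 + 1·108 + -1·62 + -1·23 = 174
a_16 = 1·174 + 1·151 + -1·108 + -1·62 = 155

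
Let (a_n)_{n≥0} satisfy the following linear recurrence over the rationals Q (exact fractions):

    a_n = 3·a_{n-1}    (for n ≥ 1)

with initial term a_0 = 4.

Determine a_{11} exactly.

a_1 = 3·4 = 12
a_2 = 3·12 = 36
a_3 = 3·36 = 108
a_4 = 3·108 = 324
a_5 = 3·324 = 972
a_6 = 3·972 = 2916
a_7 = 3·2916 = 8748
a_8 = 3·8748 = 26244
a_9 = 3·26244 = 78732
a_10 = 3·78732 = 236196
a_11 = 3·236196 = 708588

708588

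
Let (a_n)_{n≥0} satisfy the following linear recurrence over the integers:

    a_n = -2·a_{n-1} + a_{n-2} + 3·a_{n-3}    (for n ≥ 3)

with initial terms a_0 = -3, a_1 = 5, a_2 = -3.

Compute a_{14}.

a_3 = -2·-3 + 1·5 + 3·-3 = 2
a_4 = -2·2 + 1·-3 + 3·5 = 8
a_5 = -2·8 + 1·2 + 3·-3 = -23
a_6 = -2·-23 + 1·8 + 3·2 = 60
a_7 = -2·60 + 1·-23 + 3·8 = -119
a_8 = -2·-119 + 1·60 + 3·-23 = 229
a_9 = -2·229 + 1·-119 + 3·60 = -397
a_10 = -2·-397 + 1·229 + 3·-119 = 666
a_11 = -2·666 + 1·-397 + 3·229 = -1042
a_12 = -2·-1042 + 1·666 + 3·-397 = 1559
a_13 = -2·1559 + 1·-1042 + 3·666 = -2162
a_14 = -2·-2162 + 1·1559 + 3·-1042 = 2757

2757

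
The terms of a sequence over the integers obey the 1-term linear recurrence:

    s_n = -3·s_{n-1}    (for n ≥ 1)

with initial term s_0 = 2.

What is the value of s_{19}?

s_1 = -3·2 = -6
s_2 = -3·-6 = 18
s_3 = -3·18 = -54
s_4 = -3·-54 = 162
s_5 = -3·162 = -486
s_6 = -3·-486 = 1458
s_7 = -3·1458 = -4374
s_8 = -3·-4374 = 13122
s_9 = -3·13122 = -39366
s_10 = -3·-39366 = 118098
s_11 = -3·118098 = -354294
s_12 = -3·-354294 = 1062882
s_13 = -3·1062882 = -3188646
s_14 = -3·-3188646 = 9565938
s_15 = -3·9565938 = -28697814
s_16 = -3·-28697814 = 86093442
s_17 = -3·86093442 = -258280326
s_18 = -3·-258280326 = 774840978
s_19 = -3·774840978 = -2324522934

-2324522934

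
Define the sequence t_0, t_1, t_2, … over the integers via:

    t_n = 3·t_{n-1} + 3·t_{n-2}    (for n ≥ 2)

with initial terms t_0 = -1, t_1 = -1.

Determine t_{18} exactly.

t_2 = 3·-1 + 3·-1 = -6
t_3 = 3·-6 + 3·-1 = -21
t_4 = 3·-21 + 3·-6 = -81
t_5 = 3·-81 + 3·-21 = -306
t_6 = 3·-306 + 3·-81 = -1161
t_7 = 3·-1161 + 3·-306 = -4401
t_8 = 3·-4401 + 3·-1161 = -16686
t_9 = 3·-16686 + 3·-4401 = -63261
t_10 = 3·-63261 + 3·-16686 = -239841
t_11 = 3·-239841 + 3·-63261 = -909306
t_12 = 3·-909306 + 3·-239841 = -3447441
t_13 = 3·-3447441 + 3·-909306 = -13070241
t_14 = 3·-13070241 + 3·-3447441 = -49553046
t_15 = 3·-49553046 + 3·-13070241 = -187869861
t_16 = 3·-187869861 + 3·-49553046 = -712268721
t_17 = 3·-712268721 + 3·-187869861 = -2700415746
t_18 = 3·-2700415746 + 3·-712268721 = -10238053401

-10238053401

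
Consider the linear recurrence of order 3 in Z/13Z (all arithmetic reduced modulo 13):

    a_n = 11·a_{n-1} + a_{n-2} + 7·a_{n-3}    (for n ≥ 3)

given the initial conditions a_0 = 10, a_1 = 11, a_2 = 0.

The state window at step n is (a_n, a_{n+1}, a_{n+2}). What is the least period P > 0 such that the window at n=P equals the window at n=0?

n=0: window = (10, 11, 0)
n=1: window = (11, 0, 3)
n=2: window = (0, 3, 6)
n=3: window = (3, 6, 4)
n=4: window = (6, 4, 6)
n=5: window = (4, 6, 8)
n=6: window = (6, 8, 5)
n=7: window = (8, 5, 1)
n=8: window = (5, 1, 7)
n=9: window = (1, 7, 9)
n=10: window = (7, 9, 9)
n=11: window = (9, 9, 1)
n=12: window = (9, 1, 5)
n=13: window = (1, 5, 2)
n=14: window = (5, 2, 8)
n=15: window = (2, 8, 8)
n=16: window = (8, 8, 6)
n=17: window = (8, 6, 0)
n=18: window = (6, 0, 10)
n=19: window = (0, 10, 9)
n=20: window = (10, 9, 5)
n=21: window = (9, 5, 4)
n=22: window = (5, 4, 8)
n=23: window = (4, 8, 10)
n=24: window = (8, 10, 3)
n=25: window = (10, 3, 8)
n=26: window = (3, 8, 5)
n=27: window = (8, 5, 6)
n=28: window = (5, 6, 10)
n=29: window = (6, 10, 8)
n=30: window = (10, 8, 10)
n=31: window = (8, 10, 6)
n=32: window = (10, 6, 2)
n=33: window = (6, 2, 7)
n=34: window = (2, 7, 4)
n=35: window = (7, 4, 0)
n=36: window = (4, 0, 1)
n=37: window = (0, 1, 0)
n=38: window = (1, 0, 1)
n=39: window = (0, 1, 5)
n=40: window = (1, 5, 4)
…
n=166: window = (1, 11, 10)
n=167: window = (11, 10, 11)
n=168: window = (10, 11, 0)
window at n=168 equals window at n=0 → period = 168

168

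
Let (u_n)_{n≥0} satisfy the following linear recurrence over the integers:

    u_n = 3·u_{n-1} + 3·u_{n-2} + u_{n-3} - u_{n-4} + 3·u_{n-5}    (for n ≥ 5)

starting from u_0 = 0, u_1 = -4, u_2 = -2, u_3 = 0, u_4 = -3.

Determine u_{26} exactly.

u_5 = 3·-3 + 3·0 + 1·-2 + -1·-4 + 3·0 = -7
u_6 = 3·-7 + 3·-3 + 1·0 + -1·-2 + 3·-4 = -40
u_7 = 3·-40 + 3·-7 + 1·-3 + -1·0 + 3·-2 = -150
u_8 = 3·-150 + 3·-40 + 1·-7 + -1·-3 + 3·0 = -574
u_9 = 3·-574 + 3·-150 + 1·-40 + -1·-7 + 3·-3 = -2214
u_10 = 3·-2214 + 3·-574 + 1·-150 + -1·-40 + 3·-7 = -8495
u_11 = 3·-8495 + 3·-2214 + 1·-574 + -1·-150 + 3·-40 = -32671
u_12 = 3·-32671 + 3·-8495 + 1·-2214 + -1·-574 + 3·-150 = -125588
u_13 = 3·-125588 + 3·-32671 + 1·-8495 + -1·-2214 + 3·-574 = -482780
u_14 = 3·-482780 + 3·-125588 + 1·-32671 + -1·-8495 + 3·-2214 = -1855922
u_15 = 3·-1855922 + 3·-482780 + 1·-125588 + -1·-32671 + 3·-8495 = -7134508
u_16 = 3·-7134508 + 3·-1855922 + 1·-482780 + -1·-125588 + 3·-32671 = -27426495
u_17 = 3·-27426495 + 3·-7134508 + 1·-1855922 + -1·-482780 + 3·-125588 = -105432915
u_18 = 3·-105432915 + 3·-27426495 + 1·-7134508 + -1·-1855922 + 3·-482780 = -405305156
u_19 = 3·-405305156 + 3·-105432915 + 1·-27426495 + -1·-7134508 + 3·-1855922 = -1558073966
u_20 = 3·-1558073966 + 3·-405305156 + 1·-105432915 + -1·-27426495 + 3·-7134508 = -5989547310
u_21 = 3·-5989547310 + 3·-1558073966 + 1·-405305156 + -1·-105432915 + 3·-27426495 = -23025015554
u_22 = 3·-23025015554 + 3·-5989547310 + 1·-1558073966 + -1·-405305156 + 3·-105432915 = -88512756147
u_23 = 3·-88512756147 + 3·-23025015554 + 1·-5989547310 + -1·-1558073966 + 3·-405305156 = -340260703915
u_24 = 3·-340260703915 + 3·-88512756147 + 1·-23025015554 + -1·-5989547310 + 3·-1558073966 = -1308030070328
u_25 = 3·-1308030070328 + 3·-340260703915 + 1·-88512756147 + -1·-23025015554 + 3·-5989547310 = -5028328705252
u_26 = 3·-5028328705252 + 3·-1308030070328 + 1·-340260703915 + -1·-88512756147 + 3·-23025015554 = -19329899321170

-19329899321170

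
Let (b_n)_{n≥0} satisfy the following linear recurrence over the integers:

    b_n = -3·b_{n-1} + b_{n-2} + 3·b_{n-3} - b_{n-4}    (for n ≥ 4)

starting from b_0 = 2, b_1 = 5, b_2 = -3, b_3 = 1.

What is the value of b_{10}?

b_4 = -3·1 + 1·-3 + 3·5 + -1·2 = 7
b_5 = -3·7 + 1·1 + 3·-3 + -1·5 = -34
b_6 = -3·-34 + 1·7 + 3·1 + -1·-3 = 115
b_7 = -3·115 + 1·-34 + 3·7 + -1·1 = -359
b_8 = -3·-359 + 1·115 + 3·-34 + -1·7 = 1083
b_9 = -3·1083 + 1·-359 + 3·115 + -1·-34 = -3229
b_10 = -3·-3229 + 1·1083 + 3·-359 + -1·115 = 9578

9578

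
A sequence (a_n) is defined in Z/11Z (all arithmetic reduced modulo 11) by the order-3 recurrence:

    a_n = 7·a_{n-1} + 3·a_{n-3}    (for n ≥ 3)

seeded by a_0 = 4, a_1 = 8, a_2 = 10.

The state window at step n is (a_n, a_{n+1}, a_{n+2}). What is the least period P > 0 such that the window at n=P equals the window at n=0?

120

n=0: window = (4, 8, 10)
n=1: window = (8, 10, 5)
n=2: window = (10, 5, 4)
n=3: window = (5, 4, 3)
n=4: window = (4, 3, 3)
n=5: window = (3, 3, 0)
n=6: window = (3, 0, 9)
n=7: window = (0, 9, 6)
n=8: window = (9, 6, 9)
n=9: window = (6, 9, 2)
n=10: window = (9, 2, 10)
n=11: window = (2, 10, 9)
n=12: window = (10, 9, 3)
n=13: window = (9, 3, 7)
n=14: window = (3, 7, 10)
n=15: window = (7, 10, 2)
n=16: window = (10, 2, 2)
n=17: window = (2, 2, 0)
n=18: window = (2, 0, 6)
n=19: window = (0, 6, 4)
n=20: window = (6, 4, 6)
n=21: window = (4, 6, 5)
n=22: window = (6, 5, 3)
n=23: window = (5, 3, 6)
n=24: window = (3, 6, 2)
n=25: window = (6, 2, 1)
n=26: window = (2, 1, 3)
n=27: window = (1, 3, 5)
n=28: window = (3, 5, 5)
n=29: window = (5, 5, 0)
n=30: window = (5, 0, 4)
n=31: window = (0, 4, 10)
n=32: window = (4, 10, 4)
n=33: window = (10, 4, 7)
n=34: window = (4, 7, 2)
n=35: window = (7, 2, 4)
n=36: window = (2, 4, 5)
n=37: window = (4, 5, 8)
n=38: window = (5, 8, 2)
n=39: window = (8, 2, 7)
n=40: window = (2, 7, 7)
…
n=118: window = (8, 3, 4)
n=119: window = (3, 4, 8)
n=120: window = (4, 8, 10)
window at n=120 equals window at n=0 → period = 120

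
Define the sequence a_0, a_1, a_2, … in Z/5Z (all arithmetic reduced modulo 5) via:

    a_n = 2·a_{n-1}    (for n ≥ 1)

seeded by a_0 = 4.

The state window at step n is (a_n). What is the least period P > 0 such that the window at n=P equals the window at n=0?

4

n=0: window = (4)
n=1: window = (3)
n=2: window = (1)
n=3: window = (2)
n=4: window = (4)
window at n=4 equals window at n=0 → period = 4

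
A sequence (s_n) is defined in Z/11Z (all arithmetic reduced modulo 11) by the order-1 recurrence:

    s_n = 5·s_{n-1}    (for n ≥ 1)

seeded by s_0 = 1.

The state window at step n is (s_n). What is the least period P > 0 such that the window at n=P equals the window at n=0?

5

n=0: window = (1)
n=1: window = (5)
n=2: window = (3)
n=3: window = (4)
n=4: window = (9)
n=5: window = (1)
window at n=5 equals window at n=0 → period = 5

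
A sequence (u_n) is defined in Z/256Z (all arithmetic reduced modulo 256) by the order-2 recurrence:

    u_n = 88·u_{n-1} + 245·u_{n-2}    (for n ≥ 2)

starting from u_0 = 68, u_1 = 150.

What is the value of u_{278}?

u_2 = 88·150 + 245·68 = 164
u_3 = 88·164 + 245·150 = 238
u_4 = 88·238 + 245·164 = 196
u_5 = 88·196 + 245·238 = 38
u_6 = 88·38 + 245·196 = 164
u_7 = 88·164 + 245·38 = 190
u_8 = 88·190 + 245·164 = 68
u_9 = 88·68 + 245·190 = 54
u_10 = 88·54 + 245·68 = 164
u_11 = 88·164 + 245·54 = 14
u_12 = 88·14 + 245·164 = 196
u_13 = 88·196 + 245·14 = 198
u_14 = 88·198 + 245·196 = 164
u_15 = 88·164 + 245·198 = 222
u_16 = 88·222 + 245·164 = 68
u_17 = 88·68 + 245·222 = 214
u_18 = 88·214 + 245·68 = 164
u_19 = 88·164 + 245·214 = 46
u_20 = 88·46 + 245·164 = 196
u_21 = 88·196 + 245·46 = 102
u_22 = 88·102 + 245·196 = 164
u_23 = 88·164 + 245·102 = 254
u_24 = 88·254 + 245·164 = 68
u_25 = 88·68 + 245·254 = 118
u_26 = 88·118 + 245·68 = 164
u_27 = 88·164 + 245·118 = 78
u_28 = 88·78 + 245·164 = 196
u_29 = 88·196 + 245·78 = 6
u_30 = 88·6 + 245·196 = 164
u_31 = 88·164 + 245·6 = 30
u_32 = 88·30 + 245·164 = 68
u_33 = 88·68 + 245·30 = 22
u_34 = 88·22 + 245·68 = 164
u_35 = 88·164 + 245·22 = 110
u_36 = 88·110 + 245·164 = 196
u_37 = 88·196 + 245·110 = 166
u_38 = 88·166 + 245·196 = 164
u_39 = 88·164 + 245·166 = 62
u_40 = 88·62 + 245·164 = 68
u_41 = 88·68 + 245·62 = 182
u_42 = 88·182 + 245·68 = 164
u_43 = 88·164 + 245·182 = 142
u_44 = 88·142 + 245·164 = 196
u_45 = 88·196 + 245·142 = 70
u_46 = 88·70 + 245·196 = 164
u_47 = 88·164 + 245·70 = 94
u_48 = 88·94 + 245·164 = 68
u_49 = 88·68 + 245·94 = 86
u_50 = 88·86 + 245·68 = 164
u_51 = 88·164 + 245·86 = 174
u_52 = 88·174 + 245·164 = 196
u_53 = 88·196 + 245·174 = 230
u_54 = 88·230 + 245·196 = 164
u_55 = 88·164 + 245·230 = 126
u_56 = 88·126 + 245·164 = 68
u_57 = 88·68 + 245·126 = 246
u_58 = 88·246 + 245·68 = 164
u_59 = 88·164 + 245·246 = 206
u_60 = 88·206 + 245·164 = 196
u_61 = 88·196 + 245·206 = 134
u_62 = 88·134 + 245·196 = 164
u_63 = 88·164 + 245·134 = 158
u_64 = 88·158 + 245·164 = 68
u_65 = 88·68 + 245·158 = 150
(u_64, u_65) = (68, 150) = (u_0, u_1), so the sequence has period 64.
278 ≡ 22 (mod 64), hence u_278 = u_22 = 164.

164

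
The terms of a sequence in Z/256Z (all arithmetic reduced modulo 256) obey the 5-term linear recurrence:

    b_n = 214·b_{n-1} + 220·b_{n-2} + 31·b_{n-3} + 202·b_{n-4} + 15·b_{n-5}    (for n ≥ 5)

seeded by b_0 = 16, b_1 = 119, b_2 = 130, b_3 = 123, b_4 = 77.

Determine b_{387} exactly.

b_5 = 214·77 + 220·123 + 31·130 + 202·119 + 15·16 = 166
b_6 = 214·166 + 220·77 + 31·123 + 202·130 + 15·119 = 98
b_7 = 214·98 + 220·166 + 31·77 + 202·123 + 15·130 = 147
b_8 = 214·147 + 220·98 + 31·166 + 202·77 + 15·123 = 43
b_9 = 214·43 + 220·147 + 31·98 + 202·166 + 15·77 = 163
b_10 = 214·163 + 220·43 + 31·147 + 202·98 + 15·166 = 17
Continuing the recurrence:
  b_11 = 59;  b_12 = 54;  b_13 = 10;  b_14 = 224;  b_15 = 239;  b_16 = 145
  b_17 = 200;  b_18 = 19;  b_19 = 7;  b_20 = 209;  b_21 = 86;  b_22 = 15
  b_23 = 100;  b_24 = 57;  b_25 = 130;  b_26 = 164;  b_27 = 128;  b_28 = 132
  b_29 = 31;  b_30 = 224;  b_31 = 124;  b_32 = 145;  b_33 = 24;  b_34 = 65
  b_35 = 125;  b_36 = 240;  b_37 = 90;  b_38 = 81;  b_39 = 143;  b_40 = 191
  b_41 = 113;  b_42 = 27;  b_43 = 100;  b_44 = 146;  b_45 = 156;  b_46 = 233
  b_47 = 1;  b_48 = 6;  b_49 = 189;  b_50 = 67;  b_51 = 153;  b_52 = 40
  b_53 = 133;  b_54 = 6;  b_55 = 207;  b_56 = 212;  b_57 = 32;  b_58 = 136
  b_59 = 140;  b_60 = 49;  b_61 = 106;  b_62 = 220;  b_63 = 95;  b_64 = 46
  b_65 = 63;  b_66 = 129;  b_67 = 102;  b_68 = 158;  b_69 = 195;  b_70 = 159
  b_71 = 171;  b_72 = 217;  b_73 = 187;  b_74 = 102;  b_75 = 126;  b_76 = 224
  b_77 = 39;  b_78 = 205;  b_79 = 104;  b_80 = 247;  b_81 = 147;  b_82 = 201
  b_83 = 86;  b_84 = 107;  b_85 = 40;  b_86 = 5;  b_87 = 38;  b_88 = 96
  b_89 = 88;  b_90 = 244;  b_91 = 127;  b_92 = 124;  b_93 = 104;  b_94 = 145
  b_95 = 28;  b_96 = 229;  b_97 = 97;  b_98 = 200;  b_99 = 222;  b_100 = 137
  b_101 = 123;  b_102 = 239;  b_103 = 249;  b_104 = 139;  b_105 = 52;  b_106 = 222
  b_107 = 148;  b_108 = 17;  b_109 = 117;  b_110 = 142;  b_111 = 25;  b_112 = 47
  b_113 = 73;  b_114 = 88;  b_115 = 9;  b_116 = 138;  b_117 = 27;  b_118 = 248
  b_119 = 124;  b_120 = 120;  b_121 = 76;  b_122 = 241;  b_123 = 174;  b_124 = 184
  b_125 = 135;  b_126 = 170;  b_127 = 211;  b_128 = 53;  b_129 = 134;  b_130 = 42
  b_131 = 35;  b_132 = 195;  b_133 = 3;  b_134 = 81;  b_135 = 251;  b_136 = 182
  b_137 = 114;  b_138 = 48;  b_139 = 239;  b_140 = 41;  b_141 = 24;  b_142 = 203
  b_143 = 175;  b_144 = 1;  b_145 = 38;  b_146 = 103;  b_147 = 220;  b_148 = 17
  b_149 = 202;  b_150 = 156;  b_151 = 176;  b_152 = 244;  b_153 = 127;  b_154 = 24
  b_155 = 196;  b_156 = 177;  b_157 = 208;  b_158 = 25;  b_159 = 37;  b_160 = 192
  b_161 = 210;  b_162 = 241;  b_163 = 215;  b_164 = 239;  b_165 = 177;  b_166 = 219
  b_167 = 228;  b_168 = 106;  b_169 = 188;  b_170 = 9;  b_171 = 169;  b_172 = 198
  b_173 = 101;  b_174 = 43;  b_175 = 153;  b_176 = 56;  b_177 = 205;  b_178 = 222
  b_179 = 199;  b_180 = 28;  b_181 = 88;  b_182 = 232;  b_183 = 252;  b_184 = 113
  b_185 = 50;  b_186 = 164;  b_187 = 47;  b_188 = 54;  b_189 = 119;  b_190 = 233
  b_191 = 70;  b_192 = 134;  b_193 = 115;  b_194 = 151;  b_195 = 43;  b_196 = 121
  b_197 = 251;  b_198 = 230;  b_199 = 102;  b_200 = 80;  b_201 = 135;  b_202 = 37
  b_203 = 152;  b_204 = 79;  b_205 = 91;  b_206 = 121;  b_207 = 6;  b_208 = 67
  b_209 = 64;  b_210 = 157;  b_211 = 46;  b_212 = 88;  b_213 = 136;  b_214 = 132
  b_215 = 95;  b_216 = 116;  b_217 = 16;  b_218 = 177;  b_219 = 116;  b_220 = 29
  b_221 = 201;  b_222 = 152;  b_223 = 54;  b_224 = 201;  b_225 = 35;  b_226 = 63
  b_227 = 153;  b_228 = 11;  b_229 = 180;  b_230 = 54;  b_231 = 148;  b_232 = 145
  b_233 = 157;  b_234 = 238;  b_235 = 97;  b_236 = 183;  b_237 = 137;  b_238 = 136
  b_239 = 17;  b_240 = 194;  b_241 = 19;  b_242 = 0;  b_243 = 52;  b_244 = 216
  b_245 = 156;  b_246 = 113;  b_247 = 182;  b_248 = 160;  b_249 = 151;  b_250 = 18
  b_251 = 107;  b_252 = 29;  b_253 = 230;  b_254 = 50;  b_255 = 115;  b_256 = 27
  b_257 = 163;  b_258 = 81;  b_259 = 187;  b_260 = 182;  b_261 = 218;  b_262 = 192
  b_263 = 47;  b_264 = 65;  b_265 = 168;  b_266 = 67;  b_267 = 151;  b_268 = 49
  b_269 = 54;  b_270 = 63;  b_271 = 20;  b_272 = 233;  b_273 = 18;  b_274 = 148
  b_275 = 224;  b_276 = 164;  b_277 = 95;  b_278 = 80;  b_279 = 204;  b_280 = 81
  b_281 = 72;  b_282 = 49;  b_283 = 77;  b_284 = 16;  b_285 = 10;  b_286 = 81
  b_287 = 223;  b_288 = 95;  b_289 = 177;  b_290 = 27;  b_291 = 228;  b_292 = 66
  b_293 = 156;  b_294 = 105;  b_295 = 81;  b_296 = 70;  b_297 = 205;  b_298 = 83
  b_299 = 25;  b_300 = 8;  b_301 = 21;  b_302 = 246;  b_303 = 63;  b_304 = 100
  b_305 = 144;  b_306 = 72;  b_307 = 44;  b_308 = 177;  b_309 = 250;  b_310 = 172
  b_311 = 255;  b_312 = 126;  b_313 = 239;  b_314 = 81;  b_315 = 166;  b_316 = 174
  b_317 = 227;  b_318 = 79;  b_319 = 235;  b_320 = 217;  b_321 = 59;  b_322 = 230
  b_323 = 78;  b_324 = 0;  b_325 = 39;  b_326 = 253;  b_327 = 8;  b_328 = 103
  b_329 = 99;  b_330 = 41;  b_331 = 246;  b_332 = 155;  b_333 = 24;  b_334 = 53
  b_335 = 54;  b_336 = 80;  b_337 = 184;  b_338 = 84;  b_339 = 191;  b_340 = 108
  b_341 = 120;  b_342 = 81;  b_343 = 140;  b_344 = 149;  b_345 = 177;  b_346 = 232
  b_347 = 78;  b_348 = 201;  b_349 = 139;  b_350 = 207;  b_351 = 249;  b_352 = 11
  b_353 = 180;  b_354 = 142;  b_355 = 84;  b_356 = 81;  b_357 = 197;  b_358 = 14
  b_359 = 105;  b_360 = 127;  b_361 = 73;  b_362 = 120;  b_363 = 25;  b_364 = 58
  b_365 = 139;  b_366 = 8;  b_367 = 236;  b_368 = 56;  b_369 = 172;  b_370 = 241
  b_371 = 190;  b_372 = 200;  b_373 = 167;  b_374 = 186;  b_375 = 67;  b_376 = 5
  b_377 = 198;  b_378 = 122;  b_379 = 131;  b_380 = 51;  b_381 = 131;  b_382 = 17
  b_383 = 123;  b_384 = 54;  b_385 = 66
b_386 = 214·66 + 220·54 + 31·123 + 202·17 + 15·131 = 144
b_387 = 214·144 + 220·66 + 31·54 + 202·123 + 15·17 = 175

175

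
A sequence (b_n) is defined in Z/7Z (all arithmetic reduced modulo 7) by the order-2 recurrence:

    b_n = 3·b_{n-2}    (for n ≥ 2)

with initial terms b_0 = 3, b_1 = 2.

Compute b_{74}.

2

b_2 = 0·2 + 3·3 = 2
b_3 = 0·2 + 3·2 = 6
b_4 = 0·6 + 3·2 = 6
b_5 = 0·6 + 3·6 = 4
b_6 = 0·4 + 3·6 = 4
b_7 = 0·4 + 3·4 = 5
b_8 = 0·5 + 3·4 = 5
b_9 = 0·5 + 3·5 = 1
b_10 = 0·1 + 3·5 = 1
b_11 = 0·1 + 3·1 = 3
b_12 = 0·3 + 3·1 = 3
b_13 = 0·3 + 3·3 = 2
(b_12, b_13) = (3, 2) = (b_0, b_1), so the sequence has period 12.
74 ≡ 2 (mod 12), hence b_74 = b_2 = 2.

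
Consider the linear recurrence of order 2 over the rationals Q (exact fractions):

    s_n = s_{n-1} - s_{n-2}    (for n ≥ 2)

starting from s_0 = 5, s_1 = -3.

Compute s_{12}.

5

s_2 = 1·-3 + -1·5 = -8
s_3 = 1·-8 + -1·-3 = -5
s_4 = 1·-5 + -1·-8 = 3
s_5 = 1·3 + -1·-5 = 8
s_6 = 1·8 + -1·3 = 5
s_7 = 1·5 + -1·8 = -3
s_8 = 1·-3 + -1·5 = -8
s_9 = 1·-8 + -1·-3 = -5
s_10 = 1·-5 + -1·-8 = 3
s_11 = 1·3 + -1·-5 = 8
s_12 = 1·8 + -1·3 = 5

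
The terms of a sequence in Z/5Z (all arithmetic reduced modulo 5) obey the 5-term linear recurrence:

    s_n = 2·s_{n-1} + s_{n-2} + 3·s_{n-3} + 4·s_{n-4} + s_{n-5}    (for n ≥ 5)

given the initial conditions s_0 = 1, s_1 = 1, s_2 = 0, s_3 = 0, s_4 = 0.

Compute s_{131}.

s_5 = 2·0 + 1·0 + 3·0 + 4·1 + 1·1 = 0
s_6 = 2·0 + 1·0 + 3·0 + 4·0 + 1·1 = 1
s_7 = 2·1 + 1·0 + 3·0 + 4·0 + 1·0 = 2
s_8 = 2·2 + 1·1 + 3·0 + 4·0 + 1·0 = 0
s_9 = 2·0 + 1·2 + 3·1 + 4·0 + 1·0 = 0
s_10 = 2·0 + 1·0 + 3·2 + 4·1 + 1·0 = 0
Continuing the recurrence:
  s_11 = 4;  s_12 = 0;  s_13 = 4;  s_14 = 0;  s_15 = 0;  s_16 = 1
  s_17 = 3;  s_18 = 1;  s_19 = 3;  s_20 = 0;  s_21 = 4;  s_22 = 4
  s_23 = 0;  s_24 = 4;  s_25 = 1;  s_26 = 1;  s_27 = 4;  s_28 = 3
  s_29 = 1;  s_30 = 2;  s_31 = 1;  s_32 = 3;  s_33 = 0;  s_34 = 0
  s_35 = 0;  s_36 = 3;  s_37 = 4;  s_38 = 1;  s_39 = 0;  s_40 = 0
  s_41 = 2;  s_42 = 2;  s_43 = 2;  s_44 = 2;  s_45 = 0;  s_46 = 3
  s_47 = 2;  s_48 = 2;  s_49 = 2;  s_50 = 4;  s_51 = 2;  s_52 = 4
  s_53 = 2;  s_54 = 2;  s_55 = 0;  s_56 = 1;  s_57 = 0;  s_58 = 1
  s_59 = 2;  s_60 = 4;  s_61 = 4;  s_62 = 2;  s_63 = 4;  s_64 = 0
  s_65 = 0;  s_66 = 4;  s_67 = 1;  s_68 = 0;  s_69 = 3;  s_70 = 0
  s_71 = 1;  s_72 = 2;  s_73 = 2;  s_74 = 2;  s_75 = 1;  s_76 = 4
  s_77 = 0;  s_78 = 2;  s_79 = 2;  s_80 = 3;  s_81 = 3;  s_82 = 3
  s_83 = 3;  s_84 = 2;  s_85 = 1;  s_86 = 3;  s_87 = 3;  s_88 = 3
  s_89 = 4;  s_90 = 3;  s_91 = 4;  s_92 = 3;  s_93 = 3;  s_94 = 2
  s_95 = 0;  s_96 = 2;  s_97 = 0;  s_98 = 3;  s_99 = 4;  s_100 = 4
  s_101 = 3;  s_102 = 4;  s_103 = 2;  s_104 = 2;  s_105 = 4;  s_106 = 0
  s_107 = 2;  s_108 = 1;  s_109 = 2;  s_110 = 0;  s_111 = 3;  s_112 = 3
  s_113 = 3;  s_114 = 0;  s_115 = 4;  s_116 = 2;  s_117 = 3;  s_118 = 3
  s_119 = 1;  s_120 = 1;  s_121 = 1;  s_122 = 1;  s_123 = 3;  s_124 = 0
  s_125 = 1;  s_126 = 1;  s_127 = 1;  s_128 = 4;  s_129 = 1
s_130 = 2·1 + 1·4 + 3·1 + 4·1 + 1·1 = 4
s_131 = 2·4 + 1·1 + 3·4 + 4·1 + 1·1 = 1

1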